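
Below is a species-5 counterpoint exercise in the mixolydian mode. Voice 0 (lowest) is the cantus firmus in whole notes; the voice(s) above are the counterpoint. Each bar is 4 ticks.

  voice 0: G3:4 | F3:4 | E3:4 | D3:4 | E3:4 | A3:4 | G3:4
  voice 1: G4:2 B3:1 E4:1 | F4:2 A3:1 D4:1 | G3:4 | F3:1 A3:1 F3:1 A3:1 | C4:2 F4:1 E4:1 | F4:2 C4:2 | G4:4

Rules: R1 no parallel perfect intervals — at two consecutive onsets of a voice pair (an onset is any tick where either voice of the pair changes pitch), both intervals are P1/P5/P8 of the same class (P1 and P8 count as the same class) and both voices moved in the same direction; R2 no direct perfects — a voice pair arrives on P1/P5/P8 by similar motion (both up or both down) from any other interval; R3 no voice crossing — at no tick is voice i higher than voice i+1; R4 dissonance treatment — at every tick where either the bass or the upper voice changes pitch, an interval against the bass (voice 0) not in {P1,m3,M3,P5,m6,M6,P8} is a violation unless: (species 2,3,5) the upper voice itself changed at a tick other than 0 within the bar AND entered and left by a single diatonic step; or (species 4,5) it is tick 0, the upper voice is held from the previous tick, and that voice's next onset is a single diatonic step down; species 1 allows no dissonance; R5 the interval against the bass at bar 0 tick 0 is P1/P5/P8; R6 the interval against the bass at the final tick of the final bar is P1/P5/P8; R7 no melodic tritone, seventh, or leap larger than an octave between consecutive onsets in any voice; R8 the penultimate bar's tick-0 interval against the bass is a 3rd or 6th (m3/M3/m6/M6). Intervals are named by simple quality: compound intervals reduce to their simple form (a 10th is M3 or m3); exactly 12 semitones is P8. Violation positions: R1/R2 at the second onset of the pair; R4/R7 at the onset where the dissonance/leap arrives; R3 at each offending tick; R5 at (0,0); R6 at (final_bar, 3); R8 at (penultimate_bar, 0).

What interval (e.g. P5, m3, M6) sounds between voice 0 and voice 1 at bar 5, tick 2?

voice 0=A3 voice 1=C4 -> m3

m3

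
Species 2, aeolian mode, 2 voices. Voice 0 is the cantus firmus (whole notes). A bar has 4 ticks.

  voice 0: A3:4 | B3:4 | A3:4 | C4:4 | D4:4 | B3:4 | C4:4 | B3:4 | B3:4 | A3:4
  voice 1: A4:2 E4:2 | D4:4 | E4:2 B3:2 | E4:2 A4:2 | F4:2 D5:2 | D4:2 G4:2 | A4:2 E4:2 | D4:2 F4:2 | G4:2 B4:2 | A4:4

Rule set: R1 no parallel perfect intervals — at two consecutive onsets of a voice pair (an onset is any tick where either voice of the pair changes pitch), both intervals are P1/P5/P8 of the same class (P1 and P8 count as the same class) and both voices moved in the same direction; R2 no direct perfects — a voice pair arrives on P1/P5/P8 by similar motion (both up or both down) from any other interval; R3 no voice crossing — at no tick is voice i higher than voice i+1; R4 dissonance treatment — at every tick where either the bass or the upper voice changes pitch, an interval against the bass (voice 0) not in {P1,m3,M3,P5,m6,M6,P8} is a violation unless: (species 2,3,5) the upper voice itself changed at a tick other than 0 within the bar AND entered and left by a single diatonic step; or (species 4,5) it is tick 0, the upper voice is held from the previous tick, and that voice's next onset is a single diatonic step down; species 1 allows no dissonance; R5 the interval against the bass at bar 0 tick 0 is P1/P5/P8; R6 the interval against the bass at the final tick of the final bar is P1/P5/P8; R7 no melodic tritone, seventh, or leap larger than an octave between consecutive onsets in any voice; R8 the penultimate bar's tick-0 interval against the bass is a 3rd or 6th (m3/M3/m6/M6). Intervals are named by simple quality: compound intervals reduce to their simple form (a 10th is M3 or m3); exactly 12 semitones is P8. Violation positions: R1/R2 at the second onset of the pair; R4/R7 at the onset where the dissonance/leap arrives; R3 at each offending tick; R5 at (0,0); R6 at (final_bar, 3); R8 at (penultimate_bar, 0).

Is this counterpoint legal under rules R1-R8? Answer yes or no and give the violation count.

bar 0: v0=A3 v1=A4 (P8)
bar 1: v0=B3 v1=D4 (m3)
bar 2: v0=A3 v1=E4 (P5)
bar 3: v0=C4 v1=E4 (M3)
bar 4: v0=D4 v1=F4 (m3)
bar 5: v0=B3 v1=D4 (m3)
bar 6: v0=C4 v1=A4 (M6)
bar 7: v0=B3 v1=D4 (m3)
bar 8: v0=B3 v1=G4 (m6)
bar 9: v0=A3 v1=A4 (P8)
  R4 @ bar2.2: A3/B3 M2 untreated
  R4 @ bar7.2: B3/F4 TT untreated
  R1 @ bar9.0: B3/B4 P8 -> A3/A4 P8 similar

No (3 violations)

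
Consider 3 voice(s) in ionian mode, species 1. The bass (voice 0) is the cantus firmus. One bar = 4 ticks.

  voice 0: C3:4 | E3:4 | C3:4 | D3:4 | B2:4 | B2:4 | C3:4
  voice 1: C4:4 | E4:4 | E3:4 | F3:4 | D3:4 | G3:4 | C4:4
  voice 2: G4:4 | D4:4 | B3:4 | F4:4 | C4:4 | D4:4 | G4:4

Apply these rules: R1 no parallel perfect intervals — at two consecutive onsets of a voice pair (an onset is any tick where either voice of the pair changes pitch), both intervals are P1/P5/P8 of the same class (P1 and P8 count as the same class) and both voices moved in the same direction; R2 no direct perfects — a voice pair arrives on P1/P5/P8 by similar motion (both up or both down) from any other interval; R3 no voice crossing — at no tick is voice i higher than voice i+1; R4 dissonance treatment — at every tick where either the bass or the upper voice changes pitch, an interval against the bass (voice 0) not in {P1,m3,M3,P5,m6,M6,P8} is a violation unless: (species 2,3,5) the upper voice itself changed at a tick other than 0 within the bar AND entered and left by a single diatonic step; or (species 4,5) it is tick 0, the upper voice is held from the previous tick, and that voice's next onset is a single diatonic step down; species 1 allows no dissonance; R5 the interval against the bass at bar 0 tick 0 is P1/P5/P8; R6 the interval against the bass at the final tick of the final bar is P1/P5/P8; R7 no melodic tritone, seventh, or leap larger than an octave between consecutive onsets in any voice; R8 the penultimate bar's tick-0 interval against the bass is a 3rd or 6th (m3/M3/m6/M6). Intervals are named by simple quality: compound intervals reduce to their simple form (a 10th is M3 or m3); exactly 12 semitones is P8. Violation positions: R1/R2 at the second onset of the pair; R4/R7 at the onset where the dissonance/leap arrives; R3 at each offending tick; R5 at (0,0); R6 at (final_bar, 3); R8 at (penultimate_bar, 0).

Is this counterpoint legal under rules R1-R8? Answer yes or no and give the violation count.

bar 0: v0=C3 v1=C4 v2=G4 (P5)
bar 1: v0=E3 v1=E4 v2=D4 (m7)
bar 2: v0=C3 v1=E3 v2=B3 (M7)
bar 3: v0=D3 v1=F3 v2=F4 (m3)
bar 4: v0=B2 v1=D3 v2=C4 (m2)
bar 5: v0=B2 v1=G3 v2=D4 (m3)
bar 6: v0=C3 v1=C4 v2=G4 (P5)
  R1 @ bar1.0: C3/C4 P8 -> E3/E4 P8 similar
  R3 @ bar1.0: E4 above D4
  R4 @ bar1.0: E3/D4 m7 untreated
  R3 @ bar1.1: E4 above D4
  R3 @ bar1.2: E4 above D4
  R3 @ bar1.3: E4 above D4
  R2 @ bar2.0: E4/D4 M2 -> E3/B3 P5 similar
  R4 @ bar2.0: C3/B3 M7 untreated
  R2 @ bar3.0: E3/B3 P5 -> F3/F4 P8 similar
  R7 @ bar3.0: B3->F4 leap 6st
  R4 @ bar4.0: B2/C4 m2 untreated
  R2 @ bar5.0: D3/C4 m7 -> G3/D4 P5 similar
  R1 @ bar6.0: G3/D4 P5 -> C4/G4 P5 similar
  R2 @ bar6.0: B2/G3 m6 -> C3/C4 P8 similar
  R2 @ bar6.0: B2/D4 m3 -> C3/G4 P5 similar

No (15 violations)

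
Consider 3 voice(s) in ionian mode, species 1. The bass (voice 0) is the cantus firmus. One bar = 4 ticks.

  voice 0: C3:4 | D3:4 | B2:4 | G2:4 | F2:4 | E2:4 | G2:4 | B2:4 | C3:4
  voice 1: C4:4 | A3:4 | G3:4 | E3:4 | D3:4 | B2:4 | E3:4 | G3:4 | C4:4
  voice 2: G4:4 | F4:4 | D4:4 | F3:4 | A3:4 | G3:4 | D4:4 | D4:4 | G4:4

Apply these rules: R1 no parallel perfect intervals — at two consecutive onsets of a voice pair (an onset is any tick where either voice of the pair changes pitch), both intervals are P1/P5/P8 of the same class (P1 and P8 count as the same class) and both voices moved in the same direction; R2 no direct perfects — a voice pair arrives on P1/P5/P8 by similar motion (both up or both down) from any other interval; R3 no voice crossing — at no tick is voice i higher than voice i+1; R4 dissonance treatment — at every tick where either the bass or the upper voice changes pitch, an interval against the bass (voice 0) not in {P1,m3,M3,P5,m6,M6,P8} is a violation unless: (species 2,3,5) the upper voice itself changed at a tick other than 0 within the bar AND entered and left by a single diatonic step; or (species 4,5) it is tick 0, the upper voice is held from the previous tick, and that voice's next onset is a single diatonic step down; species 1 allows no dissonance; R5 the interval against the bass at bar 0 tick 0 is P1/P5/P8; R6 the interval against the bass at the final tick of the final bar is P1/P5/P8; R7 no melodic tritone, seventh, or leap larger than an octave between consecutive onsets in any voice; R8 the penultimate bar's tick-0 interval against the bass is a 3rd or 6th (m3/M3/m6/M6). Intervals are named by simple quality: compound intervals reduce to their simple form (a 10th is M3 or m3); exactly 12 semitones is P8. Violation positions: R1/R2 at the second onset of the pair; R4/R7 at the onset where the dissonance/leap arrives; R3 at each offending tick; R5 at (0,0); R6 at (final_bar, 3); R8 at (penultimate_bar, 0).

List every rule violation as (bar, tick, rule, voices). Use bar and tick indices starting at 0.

(2, 0, R2, (1, 2))
(3, 0, R4, (0, 2))
(5, 0, R2, (0, 1))
(6, 0, R2, (0, 2))
(8, 0, R1, (1, 2))
(8, 0, R2, (0, 1))
(8, 0, R2, (0, 2))

bar 0: v0=C3 v1=C4 v2=G4 downbeat P5
bar 1: v0=D3 v1=A3 v2=F4 downbeat m3
bar 2: v0=B2 v1=G3 v2=D4 downbeat m3
bar 3: v0=G2 v1=E3 v2=F3 downbeat m7
bar 4: v0=F2 v1=D3 v2=A3 downbeat M3
bar 5: v0=E2 v1=B2 v2=G3 downbeat m3
bar 6: v0=G2 v1=E3 v2=D4 downbeat P5
bar 7: v0=B2 v1=G3 v2=D4 downbeat m3
bar 8: v0=C3 v1=C4 v2=G4 downbeat P5
  -> R2 @ bar 2 tick 0 v(1, 2): A3/F4 m6 -> G3/D4 P5 similar
  -> R4 @ bar 3 tick 0 v(0, 2): G2/F3 m7 untreated
  -> R2 @ bar 5 tick 0 v(0, 1): F2/D3 M6 -> E2/B2 P5 similar
  -> R2 @ bar 6 tick 0 v(0, 2): E2/G3 m3 -> G2/D4 P5 similar
  -> R1 @ bar 8 tick 0 v(1, 2): G3/D4 P5 -> C4/G4 P5 similar
  -> R2 @ bar 8 tick 0 v(0, 1): B2/G3 m6 -> C3/C4 P8 similar
  -> R2 @ bar 8 tick 0 v(0, 2): B2/D4 m3 -> C3/G4 P5 similar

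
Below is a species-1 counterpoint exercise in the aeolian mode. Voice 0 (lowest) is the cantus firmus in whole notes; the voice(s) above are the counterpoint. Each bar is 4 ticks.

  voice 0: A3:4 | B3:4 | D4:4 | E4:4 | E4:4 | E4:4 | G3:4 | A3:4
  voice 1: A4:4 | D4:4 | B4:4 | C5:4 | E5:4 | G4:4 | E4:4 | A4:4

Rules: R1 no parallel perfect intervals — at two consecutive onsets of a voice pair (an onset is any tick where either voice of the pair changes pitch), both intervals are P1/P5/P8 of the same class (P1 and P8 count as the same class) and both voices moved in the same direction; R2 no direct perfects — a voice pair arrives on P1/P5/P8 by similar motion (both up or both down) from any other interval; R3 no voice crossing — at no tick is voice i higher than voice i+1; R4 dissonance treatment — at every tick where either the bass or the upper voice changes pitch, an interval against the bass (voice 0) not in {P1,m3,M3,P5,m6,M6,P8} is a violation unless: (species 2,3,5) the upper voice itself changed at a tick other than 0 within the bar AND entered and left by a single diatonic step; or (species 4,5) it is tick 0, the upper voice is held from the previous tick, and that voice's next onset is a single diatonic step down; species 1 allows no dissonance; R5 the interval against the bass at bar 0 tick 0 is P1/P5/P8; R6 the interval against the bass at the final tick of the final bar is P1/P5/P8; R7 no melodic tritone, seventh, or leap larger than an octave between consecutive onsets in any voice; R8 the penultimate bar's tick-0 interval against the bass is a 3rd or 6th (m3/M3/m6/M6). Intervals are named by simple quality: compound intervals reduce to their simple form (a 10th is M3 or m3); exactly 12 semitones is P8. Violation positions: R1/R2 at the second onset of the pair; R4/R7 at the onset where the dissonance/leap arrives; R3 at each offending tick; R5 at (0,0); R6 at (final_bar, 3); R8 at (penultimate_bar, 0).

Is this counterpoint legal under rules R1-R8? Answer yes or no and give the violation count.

No (1 violations)

bar 0: v0=A3 v1=A4 (P8)
bar 1: v0=B3 v1=D4 (m3)
bar 2: v0=D4 v1=B4 (M6)
bar 3: v0=E4 v1=C5 (m6)
bar 4: v0=E4 v1=E5 (P8)
bar 5: v0=E4 v1=G4 (m3)
bar 6: v0=G3 v1=E4 (M6)
bar 7: v0=A3 v1=A4 (P8)
  R2 @ bar7.0: G3/E4 M6 -> A3/A4 P8 similar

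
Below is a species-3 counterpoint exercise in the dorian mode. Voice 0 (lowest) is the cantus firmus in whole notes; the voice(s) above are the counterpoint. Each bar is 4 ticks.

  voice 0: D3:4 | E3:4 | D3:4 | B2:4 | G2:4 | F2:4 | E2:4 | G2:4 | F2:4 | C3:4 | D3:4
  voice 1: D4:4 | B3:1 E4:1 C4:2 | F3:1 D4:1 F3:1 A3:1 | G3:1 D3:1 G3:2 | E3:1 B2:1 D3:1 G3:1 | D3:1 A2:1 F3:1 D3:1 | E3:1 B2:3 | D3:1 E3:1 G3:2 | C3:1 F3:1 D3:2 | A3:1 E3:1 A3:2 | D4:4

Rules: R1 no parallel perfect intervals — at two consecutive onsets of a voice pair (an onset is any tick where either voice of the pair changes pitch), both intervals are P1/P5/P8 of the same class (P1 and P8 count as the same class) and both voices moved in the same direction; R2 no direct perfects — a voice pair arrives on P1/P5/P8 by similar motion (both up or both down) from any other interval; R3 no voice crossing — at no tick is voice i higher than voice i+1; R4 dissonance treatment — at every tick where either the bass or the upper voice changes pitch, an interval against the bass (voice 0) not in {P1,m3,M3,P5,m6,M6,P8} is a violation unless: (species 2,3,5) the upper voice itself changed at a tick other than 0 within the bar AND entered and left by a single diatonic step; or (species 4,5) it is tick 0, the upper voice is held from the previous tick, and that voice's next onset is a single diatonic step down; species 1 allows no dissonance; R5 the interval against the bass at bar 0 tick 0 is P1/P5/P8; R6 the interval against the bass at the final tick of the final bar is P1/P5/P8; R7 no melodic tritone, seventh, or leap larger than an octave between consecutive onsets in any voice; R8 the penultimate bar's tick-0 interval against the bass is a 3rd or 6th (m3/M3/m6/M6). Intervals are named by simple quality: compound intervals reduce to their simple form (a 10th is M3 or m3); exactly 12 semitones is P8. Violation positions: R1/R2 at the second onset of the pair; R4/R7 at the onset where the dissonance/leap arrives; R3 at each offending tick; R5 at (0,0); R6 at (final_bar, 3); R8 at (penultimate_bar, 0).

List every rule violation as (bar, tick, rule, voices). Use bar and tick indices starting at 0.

bar 0: v0=D3 v1=D4 downbeat P8
bar 1: v0=E3 v1=B3 downbeat P5
bar 2: v0=D3 v1=F3 downbeat m3
bar 3: v0=B2 v1=G3 downbeat m6
bar 4: v0=G2 v1=E3 downbeat M6
bar 5: v0=F2 v1=D3 downbeat M6
bar 6: v0=E2 v1=E3 downbeat P8
bar 7: v0=G2 v1=D3 downbeat P5
bar 8: v0=F2 v1=C3 downbeat P5
bar 9: v0=C3 v1=A3 downbeat M6
bar 10: v0=D3 v1=D4 downbeat P8
  -> R1 @ bar 7 tick 0 v(0, 1): E2/B2 P5 -> G2/D3 P5 similar
  -> R2 @ bar 8 tick 0 v(0, 1): G2/G3 P8 -> F2/C3 P5 similar
  -> R2 @ bar 10 tick 0 v(0, 1): C3/A3 M6 -> D3/D4 P8 similar

(7, 0, R1, (0, 1))
(8, 0, R2, (0, 1))
(10, 0, R2, (0, 1))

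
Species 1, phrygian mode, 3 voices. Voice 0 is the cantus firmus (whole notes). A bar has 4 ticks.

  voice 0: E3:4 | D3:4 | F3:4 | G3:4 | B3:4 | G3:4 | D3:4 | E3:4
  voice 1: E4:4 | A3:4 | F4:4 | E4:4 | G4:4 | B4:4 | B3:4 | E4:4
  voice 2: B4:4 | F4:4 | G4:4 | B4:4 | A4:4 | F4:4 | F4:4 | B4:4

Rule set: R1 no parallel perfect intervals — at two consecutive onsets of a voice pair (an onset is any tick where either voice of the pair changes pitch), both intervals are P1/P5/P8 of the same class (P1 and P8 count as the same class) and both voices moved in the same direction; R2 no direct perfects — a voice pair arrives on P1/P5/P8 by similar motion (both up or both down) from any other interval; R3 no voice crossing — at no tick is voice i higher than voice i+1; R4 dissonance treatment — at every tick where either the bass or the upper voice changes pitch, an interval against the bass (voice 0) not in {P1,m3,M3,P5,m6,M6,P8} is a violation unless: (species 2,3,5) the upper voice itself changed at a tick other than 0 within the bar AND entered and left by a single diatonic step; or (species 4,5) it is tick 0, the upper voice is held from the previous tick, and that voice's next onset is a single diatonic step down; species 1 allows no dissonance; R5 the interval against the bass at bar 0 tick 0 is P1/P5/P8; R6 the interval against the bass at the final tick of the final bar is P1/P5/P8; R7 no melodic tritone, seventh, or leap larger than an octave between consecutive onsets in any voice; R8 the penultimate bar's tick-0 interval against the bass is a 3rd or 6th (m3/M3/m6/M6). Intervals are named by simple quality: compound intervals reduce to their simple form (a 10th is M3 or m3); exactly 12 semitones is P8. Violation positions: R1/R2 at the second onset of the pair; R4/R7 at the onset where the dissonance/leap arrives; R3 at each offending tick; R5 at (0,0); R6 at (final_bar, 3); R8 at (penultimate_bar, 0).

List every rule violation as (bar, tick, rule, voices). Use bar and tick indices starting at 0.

bar 0: v0=E3 v1=E4 v2=B4 downbeat P5
bar 1: v0=D3 v1=A3 v2=F4 downbeat m3
bar 2: v0=F3 v1=F4 v2=G4 downbeat M2
bar 3: v0=G3 v1=E4 v2=B4 downbeat M3
bar 4: v0=B3 v1=G4 v2=A4 downbeat m7
bar 5: v0=G3 v1=B4 v2=F4 downbeat m7
bar 6: v0=D3 v1=B3 v2=F4 downbeat m3
bar 7: v0=E3 v1=E4 v2=B4 downbeat P5
  -> R2 @ bar 1 tick 0 v(0, 1): E3/E4 P8 -> D3/A3 P5 similar
  -> R7 @ bar 1 tick 0 v(2,): B4->F4 leap 6st
  -> R2 @ bar 2 tick 0 v(0, 1): D3/A3 P5 -> F3/F4 P8 similar
  -> R4 @ bar 2 tick 0 v(0, 2): F3/G4 M2 untreated
  -> R4 @ bar 4 tick 0 v(0, 2): B3/A4 m7 untreated
  -> R3 @ bar 5 tick 0 v(1, 2): B4 above F4
  -> R4 @ bar 5 tick 0 v(0, 2): G3/F4 m7 untreated
  -> R3 @ bar 5 tick 1 v(1, 2): B4 above F4
  -> R3 @ bar 5 tick 2 v(1, 2): B4 above F4
  -> R3 @ bar 5 tick 3 v(1, 2): B4 above F4
  -> R2 @ bar 7 tick 0 v(0, 1): D3/B3 M6 -> E3/E4 P8 similar
  -> R2 @ bar 7 tick 0 v(0, 2): D3/F4 m3 -> E3/B4 P5 similar
  -> R2 @ bar 7 tick 0 v(1, 2): B3/F4 TT -> E4/B4 P5 similar
  -> R7 @ bar 7 tick 0 v(2,): F4->B4 leap 6st

(1, 0, R2, (0, 1))
(1, 0, R7, (2,))
(2, 0, R2, (0, 1))
(2, 0, R4, (0, 2))
(4, 0, R4, (0, 2))
(5, 0, R3, (1, 2))
(5, 0, R4, (0, 2))
(5, 1, R3, (1, 2))
(5, 2, R3, (1, 2))
(5, 3, R3, (1, 2))
(7, 0, R2, (0, 1))
(7, 0, R2, (0, 2))
(7, 0, R2, (1, 2))
(7, 0, R7, (2,))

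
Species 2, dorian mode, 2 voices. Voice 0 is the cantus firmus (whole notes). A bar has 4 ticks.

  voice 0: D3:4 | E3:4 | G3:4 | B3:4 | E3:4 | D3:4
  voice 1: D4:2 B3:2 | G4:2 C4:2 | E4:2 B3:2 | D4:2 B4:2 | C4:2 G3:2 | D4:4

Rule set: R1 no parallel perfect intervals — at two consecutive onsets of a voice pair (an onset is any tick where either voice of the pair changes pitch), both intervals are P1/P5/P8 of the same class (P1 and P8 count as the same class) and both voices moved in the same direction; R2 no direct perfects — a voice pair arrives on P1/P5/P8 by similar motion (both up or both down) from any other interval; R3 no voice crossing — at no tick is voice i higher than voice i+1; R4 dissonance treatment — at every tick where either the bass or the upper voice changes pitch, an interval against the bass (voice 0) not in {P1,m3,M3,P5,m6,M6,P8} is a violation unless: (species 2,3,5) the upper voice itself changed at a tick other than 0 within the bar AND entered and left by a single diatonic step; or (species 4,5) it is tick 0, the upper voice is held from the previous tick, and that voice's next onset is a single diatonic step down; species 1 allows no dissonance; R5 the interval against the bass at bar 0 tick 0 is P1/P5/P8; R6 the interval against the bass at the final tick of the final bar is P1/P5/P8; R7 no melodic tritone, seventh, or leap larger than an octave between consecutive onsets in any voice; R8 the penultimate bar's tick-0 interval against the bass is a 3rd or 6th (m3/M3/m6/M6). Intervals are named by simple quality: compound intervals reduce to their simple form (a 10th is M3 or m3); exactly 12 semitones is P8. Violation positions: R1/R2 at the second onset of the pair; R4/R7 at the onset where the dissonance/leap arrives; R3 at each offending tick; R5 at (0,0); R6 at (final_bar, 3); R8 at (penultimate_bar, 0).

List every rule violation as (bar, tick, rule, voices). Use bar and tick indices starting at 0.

(4, 0, R7, (1,))

bar 0: v0=D3 v1=D4 downbeat P8
bar 1: v0=E3 v1=G4 downbeat m3
bar 2: v0=G3 v1=E4 downbeat M6
bar 3: v0=B3 v1=D4 downbeat m3
bar 4: v0=E3 v1=C4 downbeat m6
bar 5: v0=D3 v1=D4 downbeat P8
  -> R7 @ bar 4 tick 0 v(1,): B4->C4 leap 11st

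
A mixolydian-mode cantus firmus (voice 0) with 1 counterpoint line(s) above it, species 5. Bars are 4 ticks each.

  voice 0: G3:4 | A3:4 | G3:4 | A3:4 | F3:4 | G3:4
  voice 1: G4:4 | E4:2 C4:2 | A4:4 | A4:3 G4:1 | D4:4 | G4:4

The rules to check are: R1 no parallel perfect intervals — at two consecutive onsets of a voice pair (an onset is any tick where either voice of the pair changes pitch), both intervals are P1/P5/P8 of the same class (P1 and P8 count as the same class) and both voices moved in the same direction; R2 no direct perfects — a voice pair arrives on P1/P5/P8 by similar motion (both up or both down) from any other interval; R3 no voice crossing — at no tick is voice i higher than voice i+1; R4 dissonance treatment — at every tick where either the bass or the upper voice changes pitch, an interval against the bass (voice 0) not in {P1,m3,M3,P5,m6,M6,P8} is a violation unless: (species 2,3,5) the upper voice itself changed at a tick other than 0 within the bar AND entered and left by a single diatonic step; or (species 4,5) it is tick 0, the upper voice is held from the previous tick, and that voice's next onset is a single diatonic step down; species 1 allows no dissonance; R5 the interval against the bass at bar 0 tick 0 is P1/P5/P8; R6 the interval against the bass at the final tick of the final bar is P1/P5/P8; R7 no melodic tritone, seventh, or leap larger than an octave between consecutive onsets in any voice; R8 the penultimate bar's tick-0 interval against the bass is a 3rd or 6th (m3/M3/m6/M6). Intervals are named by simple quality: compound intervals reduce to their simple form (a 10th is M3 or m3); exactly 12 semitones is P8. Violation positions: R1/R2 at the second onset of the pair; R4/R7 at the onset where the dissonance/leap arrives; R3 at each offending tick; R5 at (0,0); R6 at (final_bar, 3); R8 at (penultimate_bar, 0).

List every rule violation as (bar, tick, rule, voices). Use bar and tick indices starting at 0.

(2, 0, R4, (0, 1))
(3, 3, R4, (0, 1))
(5, 0, R2, (0, 1))

bar 0: v0=G3 v1=G4 downbeat P8
bar 1: v0=A3 v1=E4 downbeat P5
bar 2: v0=G3 v1=A4 downbeat M2
bar 3: v0=A3 v1=A4 downbeat P8
bar 4: v0=F3 v1=D4 downbeat M6
bar 5: v0=G3 v1=G4 downbeat P8
  -> R4 @ bar 2 tick 0 v(0, 1): G3/A4 M2 untreated
  -> R4 @ bar 3 tick 3 v(0, 1): A3/G4 m7 untreated
  -> R2 @ bar 5 tick 0 v(0, 1): F3/D4 M6 -> G3/G4 P8 similar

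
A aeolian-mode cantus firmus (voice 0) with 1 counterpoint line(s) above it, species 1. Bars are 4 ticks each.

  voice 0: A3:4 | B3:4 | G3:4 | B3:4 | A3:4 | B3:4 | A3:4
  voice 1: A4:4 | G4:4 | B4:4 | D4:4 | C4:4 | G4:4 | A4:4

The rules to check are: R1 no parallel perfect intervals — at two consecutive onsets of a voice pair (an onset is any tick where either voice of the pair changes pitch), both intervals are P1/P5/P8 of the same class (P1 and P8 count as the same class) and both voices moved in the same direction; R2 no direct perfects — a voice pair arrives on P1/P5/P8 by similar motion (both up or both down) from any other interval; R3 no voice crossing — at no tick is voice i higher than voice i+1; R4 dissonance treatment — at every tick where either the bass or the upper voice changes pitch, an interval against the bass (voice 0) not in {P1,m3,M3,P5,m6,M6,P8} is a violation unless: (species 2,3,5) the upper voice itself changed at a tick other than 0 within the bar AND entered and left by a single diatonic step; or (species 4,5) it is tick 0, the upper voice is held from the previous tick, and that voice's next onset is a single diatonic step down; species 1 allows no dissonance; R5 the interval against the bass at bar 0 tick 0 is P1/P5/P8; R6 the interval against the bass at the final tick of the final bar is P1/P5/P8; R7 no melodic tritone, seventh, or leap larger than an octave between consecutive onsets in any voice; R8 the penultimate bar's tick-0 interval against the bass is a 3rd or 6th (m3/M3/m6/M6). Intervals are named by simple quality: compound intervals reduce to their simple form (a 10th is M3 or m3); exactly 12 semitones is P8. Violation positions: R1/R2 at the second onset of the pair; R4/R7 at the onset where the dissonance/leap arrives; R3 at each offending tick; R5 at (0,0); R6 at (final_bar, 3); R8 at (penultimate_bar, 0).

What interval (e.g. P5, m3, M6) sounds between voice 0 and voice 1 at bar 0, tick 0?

voice 0=A3 voice 1=A4 -> P8

P8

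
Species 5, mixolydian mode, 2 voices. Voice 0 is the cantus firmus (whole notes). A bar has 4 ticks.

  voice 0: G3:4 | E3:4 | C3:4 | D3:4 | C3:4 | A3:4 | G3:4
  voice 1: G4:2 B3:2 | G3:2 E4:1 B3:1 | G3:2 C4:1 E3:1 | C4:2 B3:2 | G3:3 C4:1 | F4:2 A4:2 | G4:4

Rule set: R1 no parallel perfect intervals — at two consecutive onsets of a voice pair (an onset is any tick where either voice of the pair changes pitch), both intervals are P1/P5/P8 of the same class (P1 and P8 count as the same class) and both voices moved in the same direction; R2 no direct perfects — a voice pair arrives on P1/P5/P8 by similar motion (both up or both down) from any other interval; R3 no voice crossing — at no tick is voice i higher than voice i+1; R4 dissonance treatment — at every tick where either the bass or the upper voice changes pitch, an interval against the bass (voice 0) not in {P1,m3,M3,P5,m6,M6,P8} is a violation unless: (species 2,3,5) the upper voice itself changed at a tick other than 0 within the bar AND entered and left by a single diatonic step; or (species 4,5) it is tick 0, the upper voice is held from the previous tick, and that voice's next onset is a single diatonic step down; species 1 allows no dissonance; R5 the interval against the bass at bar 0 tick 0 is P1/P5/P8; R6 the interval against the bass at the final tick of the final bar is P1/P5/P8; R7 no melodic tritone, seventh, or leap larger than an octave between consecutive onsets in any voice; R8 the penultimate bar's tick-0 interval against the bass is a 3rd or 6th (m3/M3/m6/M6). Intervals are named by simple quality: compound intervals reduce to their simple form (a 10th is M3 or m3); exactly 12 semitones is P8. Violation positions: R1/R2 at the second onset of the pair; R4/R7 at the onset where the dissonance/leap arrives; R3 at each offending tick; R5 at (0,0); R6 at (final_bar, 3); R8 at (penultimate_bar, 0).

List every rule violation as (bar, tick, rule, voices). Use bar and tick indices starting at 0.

(2, 0, R1, (0, 1))
(3, 0, R4, (0, 1))
(4, 0, R2, (0, 1))
(6, 0, R1, (0, 1))

bar 0: v0=G3 v1=G4 downbeat P8
bar 1: v0=E3 v1=G3 downbeat m3
bar 2: v0=C3 v1=G3 downbeat P5
bar 3: v0=D3 v1=C4 downbeat m7
bar 4: v0=C3 v1=G3 downbeat P5
bar 5: v0=A3 v1=F4 downbeat m6
bar 6: v0=G3 v1=G4 downbeat P8
  -> R1 @ bar 2 tick 0 v(0, 1): E3/B3 P5 -> C3/G3 P5 similar
  -> R4 @ bar 3 tick 0 v(0, 1): D3/C4 m7 untreated
  -> R2 @ bar 4 tick 0 v(0, 1): D3/B3 M6 -> C3/G3 P5 similar
  -> R1 @ bar 6 tick 0 v(0, 1): A3/A4 P8 -> G3/G4 P8 similar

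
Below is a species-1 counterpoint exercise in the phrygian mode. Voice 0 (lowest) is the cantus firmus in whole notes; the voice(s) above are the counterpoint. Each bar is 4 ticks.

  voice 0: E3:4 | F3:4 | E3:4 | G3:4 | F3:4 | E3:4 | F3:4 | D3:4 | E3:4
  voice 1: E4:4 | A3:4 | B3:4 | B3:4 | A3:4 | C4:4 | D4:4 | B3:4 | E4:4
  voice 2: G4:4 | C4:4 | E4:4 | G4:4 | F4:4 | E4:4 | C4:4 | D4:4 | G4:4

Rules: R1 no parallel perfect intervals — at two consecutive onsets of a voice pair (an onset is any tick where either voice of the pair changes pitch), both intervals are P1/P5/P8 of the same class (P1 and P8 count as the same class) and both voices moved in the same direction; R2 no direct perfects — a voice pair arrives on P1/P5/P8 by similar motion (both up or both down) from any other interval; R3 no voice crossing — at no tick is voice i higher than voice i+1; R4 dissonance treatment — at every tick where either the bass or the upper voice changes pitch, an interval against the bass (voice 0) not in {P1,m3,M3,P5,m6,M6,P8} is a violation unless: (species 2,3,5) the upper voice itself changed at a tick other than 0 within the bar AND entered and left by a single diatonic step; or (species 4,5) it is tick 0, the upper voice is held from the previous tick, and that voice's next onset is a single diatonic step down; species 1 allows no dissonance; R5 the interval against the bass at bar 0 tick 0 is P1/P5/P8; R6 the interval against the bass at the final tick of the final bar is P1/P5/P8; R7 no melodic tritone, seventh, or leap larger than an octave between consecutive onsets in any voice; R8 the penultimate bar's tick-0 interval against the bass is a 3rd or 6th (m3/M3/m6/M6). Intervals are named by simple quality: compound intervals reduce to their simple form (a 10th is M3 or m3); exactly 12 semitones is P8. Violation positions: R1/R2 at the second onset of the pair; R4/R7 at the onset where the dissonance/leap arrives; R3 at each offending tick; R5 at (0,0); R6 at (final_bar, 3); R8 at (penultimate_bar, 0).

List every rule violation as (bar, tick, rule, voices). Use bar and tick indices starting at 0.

(0, 0, R5, (0, 2))
(3, 0, R1, (0, 2))
(4, 0, R1, (0, 2))
(5, 0, R1, (0, 2))
(6, 0, R3, (1, 2))
(6, 1, R3, (1, 2))
(6, 2, R3, (1, 2))
(6, 3, R3, (1, 2))
(7, 0, R8, (0, 2))
(8, 0, R2, (0, 1))
(8, 3, R6, (0, 2))

bar 0: v0=E3 v1=E4 v2=G4 downbeat m3
bar 1: v0=F3 v1=A3 v2=C4 downbeat P5
bar 2: v0=E3 v1=B3 v2=E4 downbeat P8
bar 3: v0=G3 v1=B3 v2=G4 downbeat P8
bar 4: v0=F3 v1=A3 v2=F4 downbeat P8
bar 5: v0=E3 v1=C4 v2=E4 downbeat P8
bar 6: v0=F3 v1=D4 v2=C4 downbeat P5
bar 7: v0=D3 v1=B3 v2=D4 downbeat P8
bar 8: v0=E3 v1=E4 v2=G4 downbeat m3
  -> R5 @ bar 0 tick 0 v(0, 2): opens on m3
  -> R1 @ bar 3 tick 0 v(0, 2): E3/E4 P8 -> G3/G4 P8 similar
  -> R1 @ bar 4 tick 0 v(0, 2): G3/G4 P8 -> F3/F4 P8 similar
  -> R1 @ bar 5 tick 0 v(0, 2): F3/F4 P8 -> E3/E4 P8 similar
  -> R3 @ bar 6 tick 0 v(1, 2): D4 above C4
  -> R3 @ bar 6 tick 1 v(1, 2): D4 above C4
  -> R3 @ bar 6 tick 2 v(1, 2): D4 above C4
  -> R3 @ bar 6 tick 3 v(1, 2): D4 above C4
  -> R8 @ bar 7 tick 0 v(0, 2): penult P8 not 3rd/6th
  -> R2 @ bar 8 tick 0 v(0, 1): D3/B3 M6 -> E3/E4 P8 similar
  -> R6 @ bar 8 tick 3 v(0, 2): closes on m3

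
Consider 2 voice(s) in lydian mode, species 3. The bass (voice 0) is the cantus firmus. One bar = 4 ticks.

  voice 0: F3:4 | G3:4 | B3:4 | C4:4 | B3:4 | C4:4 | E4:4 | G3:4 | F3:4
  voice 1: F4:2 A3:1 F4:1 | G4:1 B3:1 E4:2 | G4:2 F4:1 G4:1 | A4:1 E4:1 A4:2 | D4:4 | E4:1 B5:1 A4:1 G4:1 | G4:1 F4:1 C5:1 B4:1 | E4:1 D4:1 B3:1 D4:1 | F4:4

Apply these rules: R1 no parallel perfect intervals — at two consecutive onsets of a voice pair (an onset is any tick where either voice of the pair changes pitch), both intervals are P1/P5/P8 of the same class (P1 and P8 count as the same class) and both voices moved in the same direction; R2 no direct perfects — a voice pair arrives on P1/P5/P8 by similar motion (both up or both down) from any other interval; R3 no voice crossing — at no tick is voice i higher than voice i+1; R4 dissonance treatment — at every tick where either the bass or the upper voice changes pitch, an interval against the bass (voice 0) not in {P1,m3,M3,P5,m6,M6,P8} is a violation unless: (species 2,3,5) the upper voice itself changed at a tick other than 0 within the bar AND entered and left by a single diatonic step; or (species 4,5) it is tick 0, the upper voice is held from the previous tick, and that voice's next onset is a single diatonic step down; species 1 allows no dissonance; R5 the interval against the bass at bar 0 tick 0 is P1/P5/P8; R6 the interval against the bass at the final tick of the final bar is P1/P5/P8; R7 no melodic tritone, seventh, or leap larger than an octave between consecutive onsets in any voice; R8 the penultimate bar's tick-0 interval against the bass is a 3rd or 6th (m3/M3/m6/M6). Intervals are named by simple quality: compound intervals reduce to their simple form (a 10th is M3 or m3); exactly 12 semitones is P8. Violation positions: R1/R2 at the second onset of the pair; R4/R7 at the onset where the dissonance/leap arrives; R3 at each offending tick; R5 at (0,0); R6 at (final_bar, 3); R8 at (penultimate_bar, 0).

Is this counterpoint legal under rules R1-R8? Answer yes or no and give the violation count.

No (5 violations)

bar 0: v0=F3 v1=F4 (P8)
bar 1: v0=G3 v1=G4 (P8)
bar 2: v0=B3 v1=G4 (m6)
bar 3: v0=C4 v1=A4 (M6)
bar 4: v0=B3 v1=D4 (m3)
bar 5: v0=C4 v1=E4 (M3)
bar 6: v0=E4 v1=G4 (m3)
bar 7: v0=G3 v1=E4 (M6)
bar 8: v0=F3 v1=F4 (P8)
  R1 @ bar1.0: F3/F4 P8 -> G3/G4 P8 similar
  R4 @ bar5.1: C4/B5 M7 untreated
  R7 @ bar5.1: E4->B5 leap 19st
  R7 @ bar5.2: B5->A4 leap 14st
  R4 @ bar6.1: E4/F4 m2 untreated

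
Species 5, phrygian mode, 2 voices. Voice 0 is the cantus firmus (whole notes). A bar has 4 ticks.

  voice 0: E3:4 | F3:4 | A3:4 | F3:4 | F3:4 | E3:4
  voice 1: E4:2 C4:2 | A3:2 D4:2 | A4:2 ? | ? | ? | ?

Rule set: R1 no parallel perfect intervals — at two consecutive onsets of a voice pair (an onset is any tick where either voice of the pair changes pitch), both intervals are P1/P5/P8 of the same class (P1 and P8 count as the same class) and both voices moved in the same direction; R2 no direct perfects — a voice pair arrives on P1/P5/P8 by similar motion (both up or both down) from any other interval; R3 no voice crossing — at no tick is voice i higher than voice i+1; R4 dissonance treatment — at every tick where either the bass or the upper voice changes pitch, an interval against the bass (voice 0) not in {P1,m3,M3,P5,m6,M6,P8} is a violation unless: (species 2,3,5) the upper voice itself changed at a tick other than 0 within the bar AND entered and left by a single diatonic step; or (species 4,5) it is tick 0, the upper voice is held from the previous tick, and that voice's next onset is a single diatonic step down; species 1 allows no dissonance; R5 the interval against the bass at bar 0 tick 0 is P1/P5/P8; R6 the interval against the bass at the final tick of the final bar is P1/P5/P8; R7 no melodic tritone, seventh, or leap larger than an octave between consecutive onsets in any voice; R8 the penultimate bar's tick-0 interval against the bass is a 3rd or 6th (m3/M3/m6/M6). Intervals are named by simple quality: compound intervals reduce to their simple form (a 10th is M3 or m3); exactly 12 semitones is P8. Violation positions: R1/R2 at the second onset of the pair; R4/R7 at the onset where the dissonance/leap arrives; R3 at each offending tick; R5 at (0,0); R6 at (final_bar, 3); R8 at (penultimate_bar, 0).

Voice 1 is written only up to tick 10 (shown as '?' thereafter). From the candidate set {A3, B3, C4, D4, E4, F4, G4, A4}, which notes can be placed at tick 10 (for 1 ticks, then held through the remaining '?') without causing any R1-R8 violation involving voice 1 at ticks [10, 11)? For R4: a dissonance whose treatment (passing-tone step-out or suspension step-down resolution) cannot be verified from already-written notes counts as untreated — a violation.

A3: legal
B3: violates R4,R7
C4: legal
D4: violates R4
E4: legal
F4: legal
G4: violates R4
A4: legal

{A3, A4, C4, E4, F4}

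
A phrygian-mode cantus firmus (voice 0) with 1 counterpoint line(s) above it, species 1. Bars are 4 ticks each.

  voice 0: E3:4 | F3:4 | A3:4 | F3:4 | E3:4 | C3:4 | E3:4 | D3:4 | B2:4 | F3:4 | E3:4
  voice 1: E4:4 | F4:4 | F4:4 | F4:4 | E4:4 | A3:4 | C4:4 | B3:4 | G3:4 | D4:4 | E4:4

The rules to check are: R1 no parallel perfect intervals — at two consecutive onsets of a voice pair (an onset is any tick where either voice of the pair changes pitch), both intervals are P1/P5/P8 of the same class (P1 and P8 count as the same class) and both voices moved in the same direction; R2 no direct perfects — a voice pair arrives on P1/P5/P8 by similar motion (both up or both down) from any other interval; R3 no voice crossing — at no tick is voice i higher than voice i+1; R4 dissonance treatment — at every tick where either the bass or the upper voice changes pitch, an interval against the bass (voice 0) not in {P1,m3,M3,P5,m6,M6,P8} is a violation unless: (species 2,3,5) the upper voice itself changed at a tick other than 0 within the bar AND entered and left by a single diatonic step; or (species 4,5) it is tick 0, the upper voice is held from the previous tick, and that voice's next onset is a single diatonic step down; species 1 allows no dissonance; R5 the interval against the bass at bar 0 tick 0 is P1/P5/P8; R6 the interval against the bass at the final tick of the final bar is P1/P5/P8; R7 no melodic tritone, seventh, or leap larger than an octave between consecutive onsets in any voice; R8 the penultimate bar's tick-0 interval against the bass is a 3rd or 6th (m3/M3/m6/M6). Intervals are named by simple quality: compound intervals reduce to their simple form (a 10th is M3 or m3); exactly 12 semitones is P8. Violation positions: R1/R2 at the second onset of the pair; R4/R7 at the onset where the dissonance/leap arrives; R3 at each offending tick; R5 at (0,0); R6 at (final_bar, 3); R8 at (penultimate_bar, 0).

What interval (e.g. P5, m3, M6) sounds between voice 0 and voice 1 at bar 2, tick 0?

voice 0=A3 voice 1=F4 -> m6

m6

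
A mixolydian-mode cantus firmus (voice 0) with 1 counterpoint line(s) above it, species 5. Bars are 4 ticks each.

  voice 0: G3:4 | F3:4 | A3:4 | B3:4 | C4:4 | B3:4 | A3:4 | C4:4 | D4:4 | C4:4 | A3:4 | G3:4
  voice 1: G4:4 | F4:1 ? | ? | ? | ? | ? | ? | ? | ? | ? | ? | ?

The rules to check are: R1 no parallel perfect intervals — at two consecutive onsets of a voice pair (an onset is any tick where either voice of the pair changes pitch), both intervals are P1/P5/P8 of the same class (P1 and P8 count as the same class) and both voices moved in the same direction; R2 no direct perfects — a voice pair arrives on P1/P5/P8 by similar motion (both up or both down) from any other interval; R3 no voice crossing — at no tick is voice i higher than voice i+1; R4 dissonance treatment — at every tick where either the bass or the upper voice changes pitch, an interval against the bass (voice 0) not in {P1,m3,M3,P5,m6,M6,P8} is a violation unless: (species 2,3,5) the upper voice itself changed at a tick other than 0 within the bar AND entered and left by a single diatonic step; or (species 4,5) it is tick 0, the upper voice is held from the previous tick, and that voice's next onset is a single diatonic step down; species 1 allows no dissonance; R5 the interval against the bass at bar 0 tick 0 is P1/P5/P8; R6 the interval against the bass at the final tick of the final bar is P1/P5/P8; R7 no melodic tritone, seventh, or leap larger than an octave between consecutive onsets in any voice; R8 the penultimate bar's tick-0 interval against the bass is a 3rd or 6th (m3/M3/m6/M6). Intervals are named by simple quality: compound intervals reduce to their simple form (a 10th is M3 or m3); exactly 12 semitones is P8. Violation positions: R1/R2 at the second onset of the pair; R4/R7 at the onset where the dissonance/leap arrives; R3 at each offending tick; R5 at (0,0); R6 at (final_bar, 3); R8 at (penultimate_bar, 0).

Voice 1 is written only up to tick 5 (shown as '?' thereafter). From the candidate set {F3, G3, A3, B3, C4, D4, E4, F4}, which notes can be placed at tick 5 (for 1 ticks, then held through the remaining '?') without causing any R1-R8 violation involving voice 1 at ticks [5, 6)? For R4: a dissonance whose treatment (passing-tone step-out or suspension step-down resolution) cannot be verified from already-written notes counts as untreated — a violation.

{A3, C4, D4, F3, F4}

F3: legal
G3: violates R4,R7
A3: legal
B3: violates R4,R7
C4: legal
D4: legal
E4: violates R4
F4: legal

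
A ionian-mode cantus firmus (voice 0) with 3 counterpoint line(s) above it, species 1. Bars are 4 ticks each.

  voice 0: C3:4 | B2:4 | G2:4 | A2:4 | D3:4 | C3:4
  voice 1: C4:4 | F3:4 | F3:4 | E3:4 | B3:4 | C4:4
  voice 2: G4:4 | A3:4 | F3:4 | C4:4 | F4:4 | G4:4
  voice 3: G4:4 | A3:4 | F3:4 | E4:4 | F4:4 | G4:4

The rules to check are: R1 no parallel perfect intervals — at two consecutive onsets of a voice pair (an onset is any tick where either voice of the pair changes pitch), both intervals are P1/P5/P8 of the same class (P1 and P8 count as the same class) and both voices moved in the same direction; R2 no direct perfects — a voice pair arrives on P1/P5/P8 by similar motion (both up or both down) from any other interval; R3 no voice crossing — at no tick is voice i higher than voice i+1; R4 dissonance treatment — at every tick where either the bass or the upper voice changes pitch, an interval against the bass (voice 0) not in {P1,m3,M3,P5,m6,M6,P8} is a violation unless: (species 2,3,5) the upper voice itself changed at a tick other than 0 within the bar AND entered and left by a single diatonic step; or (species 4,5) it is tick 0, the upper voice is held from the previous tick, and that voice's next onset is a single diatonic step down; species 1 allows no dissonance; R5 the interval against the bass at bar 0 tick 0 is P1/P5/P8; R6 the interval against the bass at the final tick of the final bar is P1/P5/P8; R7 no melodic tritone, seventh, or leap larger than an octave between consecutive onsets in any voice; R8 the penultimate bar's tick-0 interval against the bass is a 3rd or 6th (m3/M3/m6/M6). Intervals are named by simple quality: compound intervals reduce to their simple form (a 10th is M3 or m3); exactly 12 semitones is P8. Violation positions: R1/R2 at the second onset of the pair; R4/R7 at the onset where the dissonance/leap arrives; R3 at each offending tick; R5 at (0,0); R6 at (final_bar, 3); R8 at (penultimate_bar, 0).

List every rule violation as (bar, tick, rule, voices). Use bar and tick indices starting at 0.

bar 0: v0=C3 v1=C4 v2=G4 v3=G4 downbeat P5
bar 1: v0=B2 v1=F3 v2=A3 v3=A3 downbeat m7
bar 2: v0=G2 v1=F3 v2=F3 v3=F3 downbeat m7
bar 3: v0=A2 v1=E3 v2=C4 v3=E4 downbeat P5
bar 4: v0=D3 v1=B3 v2=F4 v3=F4 downbeat m3
bar 5: v0=C3 v1=C4 v2=G4 v3=G4 downbeat P5
  -> R1 @ bar 1 tick 0 v(2, 3): G4/G4 P1 -> A3/A3 P1 similar
  -> R4 @ bar 1 tick 0 v(0, 1): B2/F3 TT untreated
  -> R4 @ bar 1 tick 0 v(0, 2): B2/A3 m7 untreated
  -> R4 @ bar 1 tick 0 v(0, 3): B2/A3 m7 untreated
  -> R7 @ bar 1 tick 0 v(2,): G4->A3 leap 10st
  -> R7 @ bar 1 tick 0 v(3,): G4->A3 leap 10st
  -> R1 @ bar 2 tick 0 v(2, 3): A3/A3 P1 -> F3/F3 P1 similar
  -> R4 @ bar 2 tick 0 v(0, 1): G2/F3 m7 untreated
  -> R4 @ bar 2 tick 0 v(0, 2): G2/F3 m7 untreated
  -> R4 @ bar 2 tick 0 v(0, 3): G2/F3 m7 untreated
  -> R2 @ bar 3 tick 0 v(0, 3): G2/F3 m7 -> A2/E4 P5 similar
  -> R7 @ bar 3 tick 0 v(3,): F3->E4 leap 11st
  -> R2 @ bar 4 tick 0 v(2, 3): C4/E4 M3 -> F4/F4 P1 similar
  -> R1 @ bar 5 tick 0 v(2, 3): F4/F4 P1 -> G4/G4 P1 similar
  -> R2 @ bar 5 tick 0 v(1, 2): B3/F4 TT -> C4/G4 P5 similar
  -> R2 @ bar 5 tick 0 v(1, 3): B3/F4 TT -> C4/G4 P5 similar

(1, 0, R1, (2, 3))
(1, 0, R4, (0, 1))
(1, 0, R4, (0, 2))
(1, 0, R4, (0, 3))
(1, 0, R7, (2,))
(1, 0, R7, (3,))
(2, 0, R1, (2, 3))
(2, 0, R4, (0, 1))
(2, 0, R4, (0, 2))
(2, 0, R4, (0, 3))
(3, 0, R2, (0, 3))
(3, 0, R7, (3,))
(4, 0, R2, (2, 3))
(5, 0, R1, (2, 3))
(5, 0, R2, (1, 2))
(5, 0, R2, (1, 3))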